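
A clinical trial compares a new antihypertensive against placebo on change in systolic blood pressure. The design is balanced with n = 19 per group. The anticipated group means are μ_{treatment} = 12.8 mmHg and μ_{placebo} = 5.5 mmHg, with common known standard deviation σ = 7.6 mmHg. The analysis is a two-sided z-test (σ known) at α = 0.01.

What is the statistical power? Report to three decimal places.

Standardized effect: d = |μ_{treatment} − μ_{placebo}| / σ = |12.8 − 5.5| / 7.6 = 0.9605
Noncentrality parameter: δ = d·√(n/2) = 0.9605 × √(19/2) = 2.9605
Two-sided α = 0.01 → critical value z_{0.005} = 2.576.
Power = Φ(δ − 2.576) + Φ(−δ − 2.576) = Φ(0.385) + Φ(-5.536) = 0.6498 + 0.0000 = 0.6498.

Power ≈ 0.650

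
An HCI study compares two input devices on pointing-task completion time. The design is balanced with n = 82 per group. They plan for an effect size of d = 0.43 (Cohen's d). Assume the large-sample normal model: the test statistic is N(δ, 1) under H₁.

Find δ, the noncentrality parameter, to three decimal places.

δ = d·√(n/2) = 0.43 × √(82/2) = 2.7533

δ ≈ 2.753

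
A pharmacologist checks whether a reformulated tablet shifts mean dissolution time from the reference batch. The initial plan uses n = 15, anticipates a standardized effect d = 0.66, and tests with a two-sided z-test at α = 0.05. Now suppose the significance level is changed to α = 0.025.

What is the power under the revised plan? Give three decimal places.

δ = d·√n = 0.66 × √15 = 2.5562 (unchanged). New critical value: z_{0.0125} = 2.241.
Revised power = Φ(δ − 2.241) + Φ(−δ − 2.241) = Φ(0.315) + Φ(-4.798) = 0.6235 + 0.0000 = 0.6235.

Power ≈ 0.624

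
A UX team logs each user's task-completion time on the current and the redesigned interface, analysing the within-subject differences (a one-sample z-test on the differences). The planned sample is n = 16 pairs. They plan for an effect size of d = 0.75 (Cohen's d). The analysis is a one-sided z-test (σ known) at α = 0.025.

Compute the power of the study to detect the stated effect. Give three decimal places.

Noncentrality parameter: δ = d·√n = 0.75 × √16 = 3.0000
One-sided α = 0.025 → critical value z_{0.025} = 1.960.
Power = Φ(δ − 1.960) = Φ(1.040) = 0.8508.

Power ≈ 0.851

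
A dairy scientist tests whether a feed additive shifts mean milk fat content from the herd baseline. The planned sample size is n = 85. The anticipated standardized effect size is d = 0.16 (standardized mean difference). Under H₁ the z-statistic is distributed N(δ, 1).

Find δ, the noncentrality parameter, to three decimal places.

δ = d·√n = 0.16 × √85 = 1.4751

δ ≈ 1.475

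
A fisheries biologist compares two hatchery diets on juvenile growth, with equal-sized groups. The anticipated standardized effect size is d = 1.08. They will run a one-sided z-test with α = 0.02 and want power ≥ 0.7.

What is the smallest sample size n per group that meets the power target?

Set Φ(δ − 2.054) = 0.7; then δ − 2.054 = Φ⁻¹(0.7) = 0.524, giving δ = 2.578.
δ = d·√(n/2) ⇒ n = 2(δ/d)² = 2 × (2.578 / 1.08)² = 11.40.
Round up to the next whole unit.

n = 12 per group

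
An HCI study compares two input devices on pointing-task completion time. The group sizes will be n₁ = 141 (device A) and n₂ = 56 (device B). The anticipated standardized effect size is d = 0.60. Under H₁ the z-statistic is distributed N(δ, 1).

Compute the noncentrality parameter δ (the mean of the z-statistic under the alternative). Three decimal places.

δ ≈ 3.799

δ = d / √(1/n₁ + 1/n₂) = 0.60 / √(1/141 + 1/56) = 3.7986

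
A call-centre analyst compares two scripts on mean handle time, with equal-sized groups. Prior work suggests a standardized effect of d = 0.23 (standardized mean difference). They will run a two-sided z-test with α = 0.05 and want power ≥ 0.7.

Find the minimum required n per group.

Set Φ(δ − 1.960) = 0.7; then δ − 1.960 = Φ⁻¹(0.7) = 0.524, giving δ = 2.484.
(Ignoring the negligible lower-tail rejection probability gives the usual closed-form inversion.)
δ = d·√(n/2) ⇒ n = 2(δ/d)² = 2 × (2.484 / 0.23)² = 233.35.
Round up to the next whole unit.

n = 234 per group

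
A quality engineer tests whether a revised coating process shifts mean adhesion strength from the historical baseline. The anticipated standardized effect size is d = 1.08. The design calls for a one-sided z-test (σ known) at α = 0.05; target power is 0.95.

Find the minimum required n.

Set Φ(δ − 1.645) = 0.95; then δ − 1.645 = Φ⁻¹(0.95) = 1.645, giving δ = 3.290.
δ = d·√n ⇒ n = (δ/d)² = (3.290 / 1.08)² = 9.28.
Rounding up, n = 10.

n = 10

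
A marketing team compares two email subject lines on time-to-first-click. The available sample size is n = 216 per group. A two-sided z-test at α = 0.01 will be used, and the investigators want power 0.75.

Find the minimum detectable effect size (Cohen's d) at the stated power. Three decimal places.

d ≈ 0.313

Need Φ(δ − 2.576) = 0.75, so δ = 2.576 + 0.674 = 3.250.
(Lower-tail contribution to power is negligible for δ > 0.)
δ = d·√(n/2) ⇒ d = δ/√(n/2) = 3.250/√(216/2) = 0.3128.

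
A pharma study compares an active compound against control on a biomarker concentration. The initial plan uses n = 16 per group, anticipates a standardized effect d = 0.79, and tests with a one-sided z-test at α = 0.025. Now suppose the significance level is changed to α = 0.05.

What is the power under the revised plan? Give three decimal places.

Power ≈ 0.722

δ = d·√(n/2) = 0.79 × √(16/2) = 2.2345 (unchanged). New critical value: z_{0.05} = 1.645.
Revised power = Φ(δ − 1.645) = Φ(0.590) = 0.7223.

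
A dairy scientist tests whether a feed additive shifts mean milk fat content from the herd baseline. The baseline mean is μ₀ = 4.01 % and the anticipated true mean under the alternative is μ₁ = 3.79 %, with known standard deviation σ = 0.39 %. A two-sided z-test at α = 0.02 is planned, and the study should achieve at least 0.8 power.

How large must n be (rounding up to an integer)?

Standardized effect: d = |μ₁ − μ₀| / σ = |3.79 − 4.01| / 0.39 = 0.5641
Set Φ(δ − 2.326) = 0.8; then δ − 2.326 = Φ⁻¹(0.8) = 0.842, giving δ = 3.168.
(For δ > 0 the lower-tail rejection region contributes negligibly to power, so the one-term inversion is standard.)
δ = d·√n ⇒ n = (δ/d)² = (3.168 / 0.5641)² = 31.54.
Rounding up, n = 32.

n = 32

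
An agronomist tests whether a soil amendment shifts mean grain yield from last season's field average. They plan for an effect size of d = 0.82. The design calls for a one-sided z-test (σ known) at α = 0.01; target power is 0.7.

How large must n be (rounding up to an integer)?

For power 0.7 need Φ(δ − z_{0.01}) = 0.7, so δ = z_{0.01} + z_{0.30} = 2.326 + 0.524 = 2.851.
δ = d·√n ⇒ n = (δ/d)² = (2.851 / 0.82)² = 12.09.
Round up to the next whole unit.

n = 13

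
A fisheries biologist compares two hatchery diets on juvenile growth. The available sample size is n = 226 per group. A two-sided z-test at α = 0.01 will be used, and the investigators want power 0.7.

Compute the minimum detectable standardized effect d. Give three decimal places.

Need Φ(δ − 2.576) = 0.7, so δ = 2.576 + 0.524 = 3.100.
(The second rejection-region term Φ(−δ − z_{α/2}) is negligible and dropped.)
δ = d·√(n/2) ⇒ d = δ/√(n/2) = 3.100/√(226/2) = 0.2916.

d ≈ 0.292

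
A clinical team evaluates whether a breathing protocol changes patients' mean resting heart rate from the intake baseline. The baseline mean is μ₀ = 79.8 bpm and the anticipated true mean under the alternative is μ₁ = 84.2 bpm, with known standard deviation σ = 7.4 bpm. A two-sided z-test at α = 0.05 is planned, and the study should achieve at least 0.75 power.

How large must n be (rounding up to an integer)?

n = 20

Standardized effect: d = |μ₁ − μ₀| / σ = |84.2 − 79.8| / 7.4 = 0.5946
Set Φ(δ − 1.960) = 0.75; then δ − 1.960 = Φ⁻¹(0.75) = 0.674, giving δ = 2.634.
(The Φ(−δ − z_{α/2}) term is vanishingly small for δ > 0 and is dropped in the standard sample-size formula.)
δ = d·√n ⇒ n = (δ/d)² = (2.634 / 0.5946)² = 19.63.
Rounding up, n = 20.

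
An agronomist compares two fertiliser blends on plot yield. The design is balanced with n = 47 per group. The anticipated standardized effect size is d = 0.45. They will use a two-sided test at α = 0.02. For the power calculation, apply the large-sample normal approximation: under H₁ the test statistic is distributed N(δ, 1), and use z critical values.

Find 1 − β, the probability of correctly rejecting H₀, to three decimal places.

Noncentrality parameter: δ = d·√(n/2) = 0.45 × √(47/2) = 2.1815
Critical value for a two-sided test at α = 0.02: z_{α/2} = 2.326.
Power = Φ(δ − 2.326) + Φ(−δ − 2.326) = Φ(-0.145) + Φ(-4.508) = 0.4424 + 0.0000 = 0.4424.

Power ≈ 0.442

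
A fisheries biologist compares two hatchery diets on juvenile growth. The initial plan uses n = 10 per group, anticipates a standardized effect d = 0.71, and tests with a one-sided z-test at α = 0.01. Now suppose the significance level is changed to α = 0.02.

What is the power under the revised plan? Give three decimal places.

δ = d·√(n/2) = 0.71 × √(10/2) = 1.5876 (unchanged). New critical value: z_{0.02} = 2.054.
Revised power = P(Z > 2.054 − δ) = Φ(-0.466) = 0.3206.

Power ≈ 0.321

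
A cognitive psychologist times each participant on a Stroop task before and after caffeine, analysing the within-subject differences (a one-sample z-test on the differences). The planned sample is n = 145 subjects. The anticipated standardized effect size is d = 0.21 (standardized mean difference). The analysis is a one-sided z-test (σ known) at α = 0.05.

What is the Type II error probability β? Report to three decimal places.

Noncentrality parameter: δ = d·√n = 0.21 × √145 = 2.5287
Critical value for a one-sided test at α = 0.05: z_α = 1.645.
Power = Φ(δ − 1.645) = Φ(0.884) = 0.8116.
Type II error: β = 1 − power = 1 − 0.8116 = 0.1884.

β ≈ 0.188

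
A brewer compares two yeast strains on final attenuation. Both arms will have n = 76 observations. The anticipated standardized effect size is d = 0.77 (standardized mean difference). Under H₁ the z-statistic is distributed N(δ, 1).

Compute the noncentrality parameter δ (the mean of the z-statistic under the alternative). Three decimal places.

δ = d·√(n/2) = 0.77 × √(76/2) = 4.7466

δ ≈ 4.747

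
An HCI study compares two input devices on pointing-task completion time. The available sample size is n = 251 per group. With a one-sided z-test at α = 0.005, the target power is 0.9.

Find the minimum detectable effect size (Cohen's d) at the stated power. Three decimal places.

d ≈ 0.344

Required noncentrality: δ = z_{0.005} + z_{0.10} = 2.576 + 1.282 = 3.857.
δ = d·√(n/2) ⇒ d = δ/√(n/2) = 3.857/√(251/2) = 0.3443.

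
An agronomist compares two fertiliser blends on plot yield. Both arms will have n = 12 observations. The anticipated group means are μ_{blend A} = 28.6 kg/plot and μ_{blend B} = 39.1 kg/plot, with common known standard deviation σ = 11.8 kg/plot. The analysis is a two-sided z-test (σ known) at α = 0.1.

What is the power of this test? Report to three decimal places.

Standardized effect: d = |μ_{blend A} − μ_{blend B}| / σ = |28.6 − 39.1| / 11.8 = 0.8898
Noncentrality parameter: δ = d·√(n/2) = 0.8898 × √(12/2) = 2.1796
Two-sided α = 0.1 → critical value z_{0.05} = 1.645.
Power = Φ(δ − 1.645) + Φ(−δ − 1.645) = Φ(0.535) + Φ(-3.824) = 0.7036 + 0.0001 = 0.7037.

Power ≈ 0.704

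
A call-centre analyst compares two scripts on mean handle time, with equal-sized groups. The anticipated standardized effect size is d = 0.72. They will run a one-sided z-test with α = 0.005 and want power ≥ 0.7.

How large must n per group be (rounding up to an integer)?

n = 38 per group

For power 0.7 need Φ(δ − z_{0.005}) = 0.7, so δ = z_{0.005} + z_{0.30} = 2.576 + 0.524 = 3.100.
δ = d·√(n/2) ⇒ n = 2(δ/d)² = 2 × (3.100 / 0.72)² = 37.08.
Rounding up, n = 38 per group.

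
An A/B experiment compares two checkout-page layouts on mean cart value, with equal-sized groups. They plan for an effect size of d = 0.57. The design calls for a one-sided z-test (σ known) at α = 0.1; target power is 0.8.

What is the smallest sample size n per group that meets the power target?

n = 28 per group

For power 0.8 need Φ(δ − z_{0.1}) = 0.8, so δ = z_{0.1} + z_{0.20} = 1.282 + 0.842 = 2.123.
δ = d·√(n/2) ⇒ n = 2(δ/d)² = 2 × (2.123 / 0.57)² = 27.75.
Round up to the next whole unit.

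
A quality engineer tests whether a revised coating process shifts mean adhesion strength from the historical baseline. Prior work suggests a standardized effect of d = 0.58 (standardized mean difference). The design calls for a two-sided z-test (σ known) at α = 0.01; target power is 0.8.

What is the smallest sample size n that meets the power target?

For power 0.8 need Φ(δ − z_{0.005}) = 0.8, so δ = z_{0.005} + z_{0.20} = 2.576 + 0.842 = 3.417.
(Ignoring the negligible lower-tail rejection probability gives the usual closed-form inversion.)
δ = d·√n ⇒ n = (δ/d)² = (3.417 / 0.58)² = 34.72.
Rounding up, n = 35.

n = 35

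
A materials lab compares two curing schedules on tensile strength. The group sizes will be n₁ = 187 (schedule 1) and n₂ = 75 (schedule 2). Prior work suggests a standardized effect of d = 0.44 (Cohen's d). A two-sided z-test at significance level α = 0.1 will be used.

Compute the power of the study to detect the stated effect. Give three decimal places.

Noncentrality parameter: δ = d / √(1/n₁ + 1/n₂) = 0.44 / √(1/187 + 1/75) = 3.2192
Two-sided α = 0.1 → critical value z_{0.05} = 1.645.
Power = Φ(δ − 1.645) + Φ(−δ − 1.645) = Φ(1.574) + Φ(-4.864) = 0.9423 + 0.0000 = 0.9423.

Power ≈ 0.942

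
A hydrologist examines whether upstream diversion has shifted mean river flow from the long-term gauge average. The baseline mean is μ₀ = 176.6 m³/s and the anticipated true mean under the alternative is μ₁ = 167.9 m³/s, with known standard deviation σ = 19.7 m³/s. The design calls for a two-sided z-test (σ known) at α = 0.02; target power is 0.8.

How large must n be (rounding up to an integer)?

n = 52

Standardized effect: d = |μ₁ − μ₀| / σ = |167.9 − 176.6| / 19.7 = 0.4416
Set Φ(δ − 2.326) = 0.8; then δ − 2.326 = Φ⁻¹(0.8) = 0.842, giving δ = 3.168.
(The Φ(−δ − z_{α/2}) term is vanishingly small for δ > 0 and is dropped in the standard sample-size formula.)
δ = d·√n ⇒ n = (δ/d)² = (3.168 / 0.4416)² = 51.46.
Round up to the next whole unit.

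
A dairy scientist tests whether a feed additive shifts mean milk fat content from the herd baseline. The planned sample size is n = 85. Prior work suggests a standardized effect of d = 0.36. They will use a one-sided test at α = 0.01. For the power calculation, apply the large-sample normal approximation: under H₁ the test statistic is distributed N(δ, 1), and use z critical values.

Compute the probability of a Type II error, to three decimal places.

Noncentrality parameter: δ = d·√n = 0.36 × √85 = 3.3190
One-sided α = 0.01 → critical value z_{0.01} = 2.326.
Power = Φ(δ − 2.326) = Φ(0.993) = 0.8396.
Type II error: β = 1 − power = 1 − 0.8396 = 0.1604.

β ≈ 0.160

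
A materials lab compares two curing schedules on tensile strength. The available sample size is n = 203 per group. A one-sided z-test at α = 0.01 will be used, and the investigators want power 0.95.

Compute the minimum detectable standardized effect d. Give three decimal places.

Required noncentrality: δ = z_{0.01} + z_{0.05} = 2.326 + 1.645 = 3.971.
δ = d·√(n/2) ⇒ d = δ/√(n/2) = 3.971/√(203/2) = 0.3942.

d ≈ 0.394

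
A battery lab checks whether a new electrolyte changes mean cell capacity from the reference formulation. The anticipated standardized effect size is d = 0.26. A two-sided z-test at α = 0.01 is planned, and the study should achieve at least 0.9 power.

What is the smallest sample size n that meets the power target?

n = 221

Set Φ(δ − 2.576) = 0.9; then δ − 2.576 = Φ⁻¹(0.9) = 1.282, giving δ = 3.857.
(Ignoring the negligible lower-tail rejection probability gives the usual closed-form inversion.)
δ = d·√n ⇒ n = (δ/d)² = (3.857 / 0.26)² = 220.11.
Rounding up, n = 221.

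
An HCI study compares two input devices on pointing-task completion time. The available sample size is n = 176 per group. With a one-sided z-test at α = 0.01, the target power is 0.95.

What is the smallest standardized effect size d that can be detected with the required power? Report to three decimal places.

d ≈ 0.423

Required noncentrality: δ = z_{0.01} + z_{0.05} = 2.326 + 1.645 = 3.971.
δ = d·√(n/2) ⇒ d = δ/√(n/2) = 3.971/√(176/2) = 0.4233.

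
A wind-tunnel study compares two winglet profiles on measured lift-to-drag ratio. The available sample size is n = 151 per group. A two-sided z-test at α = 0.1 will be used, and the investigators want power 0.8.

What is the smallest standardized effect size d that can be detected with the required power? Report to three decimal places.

d ≈ 0.286

Required noncentrality: δ = z_{0.05} + z_{0.20} = 1.645 + 0.842 = 2.486.
(Lower-tail contribution to power is negligible for δ > 0.)
δ = d·√(n/2) ⇒ d = δ/√(n/2) = 2.486/√(151/2) = 0.2862.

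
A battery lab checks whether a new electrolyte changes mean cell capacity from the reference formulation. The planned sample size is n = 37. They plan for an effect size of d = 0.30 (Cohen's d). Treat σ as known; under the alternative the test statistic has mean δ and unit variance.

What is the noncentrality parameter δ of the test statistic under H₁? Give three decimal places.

The noncentrality parameter scales effect size by the design's sample-size factor: δ = d·√n = 0.30 × √37 = 1.8248

δ ≈ 1.825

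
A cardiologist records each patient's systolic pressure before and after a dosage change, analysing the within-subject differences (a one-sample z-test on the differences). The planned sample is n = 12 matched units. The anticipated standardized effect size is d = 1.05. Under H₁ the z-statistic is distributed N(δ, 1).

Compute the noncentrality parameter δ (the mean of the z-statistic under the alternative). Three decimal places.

The noncentrality parameter scales effect size by the design's sample-size factor: δ = d·√n = 1.05 × √12 = 3.6373

δ ≈ 3.637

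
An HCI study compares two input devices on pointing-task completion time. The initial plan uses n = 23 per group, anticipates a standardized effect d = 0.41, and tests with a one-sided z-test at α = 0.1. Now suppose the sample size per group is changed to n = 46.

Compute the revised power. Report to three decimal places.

Power ≈ 0.753

With n = 46 per group: δ = d·√(n/2) = 0.41 × √(46/2) = 1.9663. Critical value z_{0.1} = 1.282.
Revised power = Φ(δ − 1.282) = Φ(0.685) = 0.7532.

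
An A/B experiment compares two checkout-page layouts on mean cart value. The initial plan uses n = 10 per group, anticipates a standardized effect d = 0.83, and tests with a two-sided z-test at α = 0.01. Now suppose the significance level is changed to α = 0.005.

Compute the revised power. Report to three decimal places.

Power ≈ 0.171

δ = d·√(n/2) = 0.83 × √(10/2) = 1.8559 (unchanged). New critical value: z_{0.0025} = 2.807.
Revised power = Φ(δ − 2.807) + Φ(−δ − 2.807) = Φ(-0.951) + Φ(-4.663) = 0.1708 + 0.0000 = 0.1708.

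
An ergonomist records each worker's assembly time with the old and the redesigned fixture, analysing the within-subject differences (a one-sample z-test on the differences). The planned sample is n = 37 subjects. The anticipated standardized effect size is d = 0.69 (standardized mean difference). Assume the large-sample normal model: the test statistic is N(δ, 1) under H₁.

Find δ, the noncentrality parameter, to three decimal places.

δ ≈ 4.197

δ = d·√n = 0.69 × √37 = 4.1971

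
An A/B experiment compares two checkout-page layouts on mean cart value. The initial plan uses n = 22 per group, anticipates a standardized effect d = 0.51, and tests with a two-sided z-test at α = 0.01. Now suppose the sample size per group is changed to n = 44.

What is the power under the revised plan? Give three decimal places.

Power ≈ 0.427

With n = 44 per group: δ = d·√(n/2) = 0.51 × √(44/2) = 2.3921. Critical value z_{0.005} = 2.576.
Revised power = Φ(δ − 2.576) + Φ(−δ − 2.576) = Φ(-0.184) + Φ(-4.968) = 0.4271 + 0.0000 = 0.4271.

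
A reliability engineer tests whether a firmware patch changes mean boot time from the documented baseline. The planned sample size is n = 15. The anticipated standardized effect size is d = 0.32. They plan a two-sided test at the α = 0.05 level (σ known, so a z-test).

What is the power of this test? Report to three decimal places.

Noncentrality parameter: δ = d·√n = 0.32 × √15 = 1.2394
Two-sided α = 0.05 → critical value z_{0.025} = 1.960.
Power = Φ(δ − 1.960) + Φ(−δ − 1.960) = Φ(-0.721) + Φ(-3.199) = 0.2356 + 0.0007 = 0.2363.

Power ≈ 0.236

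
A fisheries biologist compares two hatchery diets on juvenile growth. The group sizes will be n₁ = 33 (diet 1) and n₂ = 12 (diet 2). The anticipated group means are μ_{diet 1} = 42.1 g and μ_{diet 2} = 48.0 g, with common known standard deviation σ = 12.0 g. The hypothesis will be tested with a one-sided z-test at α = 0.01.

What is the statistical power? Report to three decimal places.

Standardized effect: d = |μ_{diet 1} − μ_{diet 2}| / σ = |42.1 − 48.0| / 12.0 = 0.4917
Noncentrality parameter: δ = d / √(1/n₁ + 1/n₂) = 0.4917 / √(1/33 + 1/12) = 1.4585
One-sided α = 0.01 → critical value z_{0.01} = 2.326.
Power = Φ(δ − 2.326) = Φ(-0.868) = 0.1927.

Power ≈ 0.193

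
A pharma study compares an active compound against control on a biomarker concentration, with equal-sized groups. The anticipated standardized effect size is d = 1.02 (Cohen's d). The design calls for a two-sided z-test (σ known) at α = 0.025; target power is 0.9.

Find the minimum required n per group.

n = 24 per group

Set Φ(δ − 2.241) = 0.9; then δ − 2.241 = Φ⁻¹(0.9) = 1.282, giving δ = 3.523.
(The Φ(−δ − z_{α/2}) term is vanishingly small for δ > 0 and is dropped in the standard sample-size formula.)
δ = d·√(n/2) ⇒ n = 2(δ/d)² = 2 × (3.523 / 1.02)² = 23.86.
Rounding up, n = 24 per group.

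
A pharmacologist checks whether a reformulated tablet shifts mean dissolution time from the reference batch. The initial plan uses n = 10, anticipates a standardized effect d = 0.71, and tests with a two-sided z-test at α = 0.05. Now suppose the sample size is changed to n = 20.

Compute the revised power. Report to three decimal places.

Power ≈ 0.888

With n = 20: δ = d·√n = 0.71 × √20 = 3.1752. Critical value z_{0.025} = 1.960.
Revised power = Φ(δ − 1.960) + Φ(−δ − 1.960) = Φ(1.215) + Φ(-5.135) = 0.8879 + 0.0000 = 0.8879.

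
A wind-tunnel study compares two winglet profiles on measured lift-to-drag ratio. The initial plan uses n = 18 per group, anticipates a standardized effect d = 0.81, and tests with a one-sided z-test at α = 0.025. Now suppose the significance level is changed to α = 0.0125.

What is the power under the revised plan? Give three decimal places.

δ = d·√(n/2) = 0.81 × √(18/2) = 2.4300 (unchanged). New critical value: z_{0.0125} = 2.241.
Revised power = Φ(δ − 2.241) = Φ(0.189) = 0.5748.

Power ≈ 0.575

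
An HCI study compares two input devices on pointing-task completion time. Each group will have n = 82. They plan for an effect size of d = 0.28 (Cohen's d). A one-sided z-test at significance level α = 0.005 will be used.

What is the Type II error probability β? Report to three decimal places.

Noncentrality parameter: δ = d·√(n/2) = 0.28 × √(82/2) = 1.7929
One-sided α = 0.005 → critical value z_{0.005} = 2.576.
Power = P(Z > 2.576 − δ) = Φ(-0.783) = 0.2168.
Type II error: β = 1 − power = 1 − 0.2168 = 0.7832.

β ≈ 0.783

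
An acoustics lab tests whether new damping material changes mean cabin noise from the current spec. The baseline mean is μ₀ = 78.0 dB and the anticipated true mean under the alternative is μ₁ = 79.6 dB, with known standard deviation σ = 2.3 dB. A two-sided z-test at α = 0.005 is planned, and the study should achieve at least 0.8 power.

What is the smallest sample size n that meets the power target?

Standardized effect: d = |μ₁ − μ₀| / σ = |79.6 − 78.0| / 2.3 = 0.6957
For power 0.8 need Φ(δ − z_{0.0025}) = 0.8, so δ = z_{0.0025} + z_{0.20} = 2.807 + 0.842 = 3.649.
(The Φ(−δ − z_{α/2}) term is vanishingly small for δ > 0 and is dropped in the standard sample-size formula.)
δ = d·√n ⇒ n = (δ/d)² = (3.649 / 0.6957)² = 27.51.
Round up to the next whole unit.

n = 28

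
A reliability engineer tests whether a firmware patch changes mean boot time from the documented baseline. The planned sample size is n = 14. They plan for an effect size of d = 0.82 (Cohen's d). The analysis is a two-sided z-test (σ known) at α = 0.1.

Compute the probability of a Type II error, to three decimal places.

Noncentrality parameter: δ = d·√n = 0.82 × √14 = 3.0682
Critical value for a two-sided test at α = 0.1: z_{α/2} = 1.645.
Power = Φ(δ − 1.645) + Φ(−δ − 1.645) = Φ(1.423) + Φ(-4.713) = 0.9227 + 0.0000 = 0.9227.
Type II error: β = 1 − power = 1 − 0.9227 = 0.0773.

β ≈ 0.077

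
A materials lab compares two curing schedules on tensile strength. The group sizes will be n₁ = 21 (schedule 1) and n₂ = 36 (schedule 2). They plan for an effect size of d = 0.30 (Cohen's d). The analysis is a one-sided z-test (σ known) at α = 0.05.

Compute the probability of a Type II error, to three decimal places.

Noncentrality parameter: λ = d / √(1/n₁ + 1/n₂) = 0.30 / √(1/21 + 1/36) = 1.0926
One-sided α = 0.05 → critical value z_{0.05} = 1.645.
Power = P(Z > 1.645 − λ) = Φ(-0.552) = 0.2904.
Type II error: β = 1 − power = 1 − 0.2904 = 0.7096.

β ≈ 0.710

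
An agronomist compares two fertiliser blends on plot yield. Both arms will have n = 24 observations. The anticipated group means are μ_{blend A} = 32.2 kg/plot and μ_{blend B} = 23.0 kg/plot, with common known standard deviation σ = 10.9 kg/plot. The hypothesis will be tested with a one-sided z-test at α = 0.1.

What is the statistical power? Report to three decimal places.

Power ≈ 0.950

Standardized effect: d = |μ_{blend A} − μ_{blend B}| / σ = |32.2 − 23.0| / 10.9 = 0.8440
Noncentrality parameter: δ = d·√(n/2) = 0.8440 × √(24/2) = 2.9238
One-sided α = 0.1 → critical value z_{0.1} = 1.282.
Power = Φ(δ − 1.282) = Φ(1.642) = 0.9497.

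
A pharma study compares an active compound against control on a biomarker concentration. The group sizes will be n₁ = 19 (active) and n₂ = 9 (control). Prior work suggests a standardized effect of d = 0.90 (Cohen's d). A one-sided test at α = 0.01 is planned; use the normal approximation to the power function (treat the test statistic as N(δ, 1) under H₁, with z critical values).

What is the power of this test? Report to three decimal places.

Noncentrality parameter: δ = d / √(1/n₁ + 1/n₂) = 0.90 / √(1/19 + 1/9) = 2.2241
Critical value for a one-sided test at α = 0.01: z_α = 2.326.
Power = P(Z > 2.326 − δ) = Φ(-0.102) = 0.4593.

Power ≈ 0.459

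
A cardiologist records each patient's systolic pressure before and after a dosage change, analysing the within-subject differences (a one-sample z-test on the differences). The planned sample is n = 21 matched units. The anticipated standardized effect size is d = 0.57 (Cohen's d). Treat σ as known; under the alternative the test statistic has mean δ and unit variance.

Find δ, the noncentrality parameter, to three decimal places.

δ ≈ 2.612

δ = d·√n = 0.57 × √21 = 2.6121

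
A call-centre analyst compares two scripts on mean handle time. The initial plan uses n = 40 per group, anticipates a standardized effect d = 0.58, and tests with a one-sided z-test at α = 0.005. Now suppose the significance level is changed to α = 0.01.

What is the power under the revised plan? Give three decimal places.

Power ≈ 0.605

δ = d·√(n/2) = 0.58 × √(40/2) = 2.5938 (unchanged). New critical value: z_{0.01} = 2.326.
Revised power = Φ(δ − 2.326) = Φ(0.267) = 0.6055.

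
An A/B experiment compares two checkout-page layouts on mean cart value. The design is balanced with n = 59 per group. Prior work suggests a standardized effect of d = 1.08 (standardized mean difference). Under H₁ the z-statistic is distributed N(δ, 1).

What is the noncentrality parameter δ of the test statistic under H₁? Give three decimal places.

δ ≈ 5.866

δ = d·√(n/2) = 1.08 × √(59/2) = 5.8659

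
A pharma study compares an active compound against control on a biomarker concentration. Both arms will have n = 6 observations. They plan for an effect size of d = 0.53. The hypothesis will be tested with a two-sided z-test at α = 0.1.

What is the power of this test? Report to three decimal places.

Noncentrality parameter: δ = d·√(n/2) = 0.53 × √(6/2) = 0.9180
Two-sided α = 0.1 → critical value z_{0.05} = 1.645.
Power = Φ(δ − 1.645) + Φ(−δ − 1.645) = Φ(-0.727) + Φ(-2.563) = 0.2337 + 0.0052 = 0.2388.

Power ≈ 0.239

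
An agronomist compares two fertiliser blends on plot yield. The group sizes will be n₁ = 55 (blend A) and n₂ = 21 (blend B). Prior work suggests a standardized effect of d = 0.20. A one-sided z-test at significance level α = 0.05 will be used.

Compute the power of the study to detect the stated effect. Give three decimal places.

Power ≈ 0.193

Noncentrality parameter: δ = d / √(1/n₁ + 1/n₂) = 0.20 / √(1/55 + 1/21) = 0.7797
One-sided α = 0.05 → critical value z_{0.05} = 1.645.
Power = Φ(δ − 1.645) = Φ(-0.865) = 0.1935.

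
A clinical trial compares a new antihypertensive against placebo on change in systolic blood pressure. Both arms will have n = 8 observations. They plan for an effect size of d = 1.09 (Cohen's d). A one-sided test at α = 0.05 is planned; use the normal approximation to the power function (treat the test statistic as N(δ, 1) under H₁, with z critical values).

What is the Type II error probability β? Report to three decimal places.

β ≈ 0.296

Noncentrality parameter: δ = d·√(n/2) = 1.09 × √(8/2) = 2.1800
Critical value for a one-sided test at α = 0.05: z_α = 1.645.
Power = Φ(δ − 1.645) = Φ(0.535) = 0.7037.
Type II error: β = 1 − power = 1 − 0.7037 = 0.2963.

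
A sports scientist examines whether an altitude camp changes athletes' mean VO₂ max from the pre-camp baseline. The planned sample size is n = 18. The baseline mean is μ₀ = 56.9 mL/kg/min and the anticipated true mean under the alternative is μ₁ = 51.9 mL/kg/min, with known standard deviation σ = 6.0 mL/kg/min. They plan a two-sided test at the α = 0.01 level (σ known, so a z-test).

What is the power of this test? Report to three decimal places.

Standardized effect: d = |μ₁ − μ₀| / σ = |51.9 − 56.9| / 6.0 = 0.8333
Noncentrality parameter: δ = d·√n = 0.8333 × √18 = 3.5355
Critical value for a two-sided test at α = 0.01: z_{α/2} = 2.576.
Power = Φ(δ − 2.576) + Φ(−δ − 2.576) = Φ(0.960) + Φ(-6.111) = 0.8314 + 0.0000 = 0.8314.

Power ≈ 0.831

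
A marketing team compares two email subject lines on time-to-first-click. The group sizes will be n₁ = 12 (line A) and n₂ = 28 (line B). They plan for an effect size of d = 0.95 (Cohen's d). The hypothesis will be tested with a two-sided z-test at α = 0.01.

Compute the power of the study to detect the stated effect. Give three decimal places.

Noncentrality parameter: δ = d / √(1/n₁ + 1/n₂) = 0.95 / √(1/12 + 1/28) = 2.7534
Critical value for a two-sided test at α = 0.01: z_{α/2} = 2.576.
Power = Φ(δ − 2.576) + Φ(−δ − 2.576) = Φ(0.178) + Φ(-5.329) = 0.5705 + 0.0000 = 0.5705.

Power ≈ 0.570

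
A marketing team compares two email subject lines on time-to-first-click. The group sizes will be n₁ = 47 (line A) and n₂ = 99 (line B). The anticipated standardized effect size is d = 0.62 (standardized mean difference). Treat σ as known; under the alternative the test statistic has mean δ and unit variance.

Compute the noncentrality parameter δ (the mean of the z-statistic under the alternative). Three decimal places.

δ ≈ 3.500

δ = d / √(1/n₁ + 1/n₂) = 0.62 / √(1/47 + 1/99) = 3.5001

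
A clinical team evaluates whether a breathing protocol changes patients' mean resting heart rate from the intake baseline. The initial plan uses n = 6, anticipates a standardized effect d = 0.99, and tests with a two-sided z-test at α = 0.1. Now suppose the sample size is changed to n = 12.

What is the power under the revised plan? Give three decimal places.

Power ≈ 0.963

With n = 12: δ = d·√n = 0.99 × √12 = 3.4295. Critical value z_{0.05} = 1.645.
Revised power = Φ(δ − 1.645) + Φ(−δ − 1.645) = Φ(1.785) + Φ(-5.074) = 0.9628 + 0.0000 = 0.9628.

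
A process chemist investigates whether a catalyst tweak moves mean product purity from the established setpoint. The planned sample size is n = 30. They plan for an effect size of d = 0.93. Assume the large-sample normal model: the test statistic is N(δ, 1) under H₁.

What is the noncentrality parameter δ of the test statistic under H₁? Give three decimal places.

δ ≈ 5.094

δ = d·√n = 0.93 × √30 = 5.0938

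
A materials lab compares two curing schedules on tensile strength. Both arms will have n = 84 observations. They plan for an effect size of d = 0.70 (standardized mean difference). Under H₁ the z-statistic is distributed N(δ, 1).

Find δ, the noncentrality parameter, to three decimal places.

δ ≈ 4.537

The noncentrality parameter scales effect size by the design's sample-size factor: δ = d·√(n/2) = 0.70 × √(84/2) = 4.5365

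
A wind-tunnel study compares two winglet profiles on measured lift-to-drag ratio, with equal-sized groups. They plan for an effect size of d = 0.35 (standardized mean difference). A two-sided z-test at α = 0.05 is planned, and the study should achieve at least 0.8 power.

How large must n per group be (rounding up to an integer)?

Set Φ(δ − 1.960) = 0.8; then δ − 1.960 = Φ⁻¹(0.8) = 0.842, giving δ = 2.802.
(Ignoring the negligible lower-tail rejection probability gives the usual closed-form inversion.)
δ = d·√(n/2) ⇒ n = 2(δ/d)² = 2 × (2.802 / 0.35)² = 128.14.
Round up to the next whole unit.

n = 129 per group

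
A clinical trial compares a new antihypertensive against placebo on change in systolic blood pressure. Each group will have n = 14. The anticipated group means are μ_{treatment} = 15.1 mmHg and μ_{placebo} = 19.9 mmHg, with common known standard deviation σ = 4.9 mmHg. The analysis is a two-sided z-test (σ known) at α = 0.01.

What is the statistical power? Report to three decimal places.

Standardized effect: d = |μ_{treatment} − μ_{placebo}| / σ = |15.1 − 19.9| / 4.9 = 0.9796
Noncentrality parameter: δ = d·√(n/2) = 0.9796 × √(14/2) = 2.5918
Two-sided α = 0.01 → critical value z_{0.005} = 2.576.
Power = Φ(δ − 2.576) + Φ(−δ − 2.576) = Φ(0.016) + Φ(-5.168) = 0.5064 + 0.0000 = 0.5064.

Power ≈ 0.506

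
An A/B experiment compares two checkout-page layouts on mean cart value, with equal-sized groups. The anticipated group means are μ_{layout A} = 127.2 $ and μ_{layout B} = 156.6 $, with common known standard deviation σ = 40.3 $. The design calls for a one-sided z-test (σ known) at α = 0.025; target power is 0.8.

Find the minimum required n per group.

n = 30 per group

Standardized effect: d = |μ_{layout A} − μ_{layout B}| / σ = |127.2 − 156.6| / 40.3 = 0.7295
Set Φ(δ − 1.960) = 0.8; then δ − 1.960 = Φ⁻¹(0.8) = 0.842, giving δ = 2.802.
δ = d·√(n/2) ⇒ n = 2(δ/d)² = 2 × (2.802 / 0.7295)² = 29.50.
Round up to the next whole unit.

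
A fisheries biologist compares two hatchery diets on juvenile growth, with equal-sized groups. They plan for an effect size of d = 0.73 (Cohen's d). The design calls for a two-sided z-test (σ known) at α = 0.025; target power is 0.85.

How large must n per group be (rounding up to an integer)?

n = 41 per group

Set Φ(δ − 2.241) = 0.85; then δ − 2.241 = Φ⁻¹(0.85) = 1.036, giving δ = 3.278.
(The Φ(−δ − z_{α/2}) term is vanishingly small for δ > 0 and is dropped in the standard sample-size formula.)
δ = d·√(n/2) ⇒ n = 2(δ/d)² = 2 × (3.278 / 0.73)² = 40.32.
Round up to the next whole unit.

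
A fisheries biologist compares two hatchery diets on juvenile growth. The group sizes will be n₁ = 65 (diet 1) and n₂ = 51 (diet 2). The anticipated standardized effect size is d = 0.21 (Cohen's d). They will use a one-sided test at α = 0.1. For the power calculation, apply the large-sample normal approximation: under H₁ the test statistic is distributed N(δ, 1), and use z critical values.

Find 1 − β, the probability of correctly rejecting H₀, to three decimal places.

Power ≈ 0.437

Noncentrality parameter: δ = d / √(1/n₁ + 1/n₂) = 0.21 / √(1/65 + 1/51) = 1.1226
One-sided α = 0.1 → critical value z_{0.1} = 1.282.
Power = Φ(δ − 1.282) = Φ(-0.159) = 0.4369.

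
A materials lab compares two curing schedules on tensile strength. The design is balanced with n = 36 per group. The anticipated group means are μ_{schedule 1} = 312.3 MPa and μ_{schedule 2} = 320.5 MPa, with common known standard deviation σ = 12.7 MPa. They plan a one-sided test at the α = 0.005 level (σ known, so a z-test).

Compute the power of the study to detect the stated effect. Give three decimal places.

Power ≈ 0.565

Standardized effect: d = |μ_{schedule 1} − μ_{schedule 2}| / σ = |312.3 − 320.5| / 12.7 = 0.6457
Noncentrality parameter: δ = d·√(n/2) = 0.6457 × √(36/2) = 2.7393
One-sided α = 0.005 → critical value z_{0.005} = 2.576.
Power = Φ(δ − 2.576) = Φ(0.164) = 0.5649.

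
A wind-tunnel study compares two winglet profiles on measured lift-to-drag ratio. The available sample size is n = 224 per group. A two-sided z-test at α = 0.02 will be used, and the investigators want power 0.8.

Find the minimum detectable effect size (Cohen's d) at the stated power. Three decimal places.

Required noncentrality: δ = z_{0.01} + z_{0.20} = 2.326 + 0.842 = 3.168.
(The second rejection-region term Φ(−δ − z_{α/2}) is negligible and dropped.)
δ = d·√(n/2) ⇒ d = δ/√(n/2) = 3.168/√(224/2) = 0.2993.

d ≈ 0.299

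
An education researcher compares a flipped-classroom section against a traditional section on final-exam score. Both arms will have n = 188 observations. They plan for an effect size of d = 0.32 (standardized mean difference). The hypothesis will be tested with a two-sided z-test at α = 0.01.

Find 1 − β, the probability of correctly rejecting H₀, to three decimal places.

Power ≈ 0.701

Noncentrality parameter: δ = d·√(n/2) = 0.32 × √(188/2) = 3.1025
Two-sided α = 0.01 → critical value z_{0.005} = 2.576.
Power = Φ(δ − 2.576) + Φ(−δ − 2.576) = Φ(0.527) + Φ(-5.678) = 0.7008 + 0.0000 = 0.7008.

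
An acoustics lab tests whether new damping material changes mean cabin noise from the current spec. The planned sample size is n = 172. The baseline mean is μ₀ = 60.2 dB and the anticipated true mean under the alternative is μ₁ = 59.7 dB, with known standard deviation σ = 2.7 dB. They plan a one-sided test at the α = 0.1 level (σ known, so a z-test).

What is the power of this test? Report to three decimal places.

Standardized effect: d = |μ₁ − μ₀| / σ = |59.7 − 60.2| / 2.7 = 0.1852
Noncentrality parameter: δ = d·√n = 0.1852 × √172 = 2.4287
One-sided α = 0.1 → critical value z_{0.1} = 1.282.
Power = Φ(δ − 1.282) = Φ(1.147) = 0.8743.

Power ≈ 0.874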